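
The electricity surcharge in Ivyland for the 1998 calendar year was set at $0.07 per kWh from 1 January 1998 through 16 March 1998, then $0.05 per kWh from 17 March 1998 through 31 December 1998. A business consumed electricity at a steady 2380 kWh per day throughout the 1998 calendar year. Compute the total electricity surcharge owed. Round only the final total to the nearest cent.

1 January – 16 March 1998: 75 days × 2380 kWh/day = 178,500 kWh at $0.07/kWh → $12,495.00
17 March – 31 December 1998: 290 days × 2380 kWh/day = 690,200 kWh at $0.05/kWh → $34,510.00

$47,005.00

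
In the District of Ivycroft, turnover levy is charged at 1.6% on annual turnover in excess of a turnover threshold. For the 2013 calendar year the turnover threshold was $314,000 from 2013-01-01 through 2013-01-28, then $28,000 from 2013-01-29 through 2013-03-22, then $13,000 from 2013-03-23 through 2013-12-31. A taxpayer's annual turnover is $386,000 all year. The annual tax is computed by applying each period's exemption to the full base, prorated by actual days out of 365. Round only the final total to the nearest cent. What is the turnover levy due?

2013-01-01 to 2013-01-28: 28 days, exemption $314,000 → ($386,000 − $314,000) × 1.6% × 28/365 = $88.3726
2013-01-29 to 2013-03-22: 53 days, exemption $28,000 → ($386,000 − $28,000) × 1.6% × 53/365 = $831.7370
2013-03-23 to 2013-12-31: 284 days, exemption $13,000 → ($386,000 − $13,000) × 1.6% × 284/365 = $4,643.5945
Total = $5,563.7041

$5,563.70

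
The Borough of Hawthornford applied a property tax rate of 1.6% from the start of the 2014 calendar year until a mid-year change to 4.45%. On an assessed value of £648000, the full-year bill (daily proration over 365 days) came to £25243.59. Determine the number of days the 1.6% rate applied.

Let d = days at the first rate; then 365 − d days at the second rate.
£648000 × [1.6%·d + 4.45%·(365−d)] / 365 = £25243.59
Solving gives d = 71, so the new rate took effect on 13 March 2014.

71 days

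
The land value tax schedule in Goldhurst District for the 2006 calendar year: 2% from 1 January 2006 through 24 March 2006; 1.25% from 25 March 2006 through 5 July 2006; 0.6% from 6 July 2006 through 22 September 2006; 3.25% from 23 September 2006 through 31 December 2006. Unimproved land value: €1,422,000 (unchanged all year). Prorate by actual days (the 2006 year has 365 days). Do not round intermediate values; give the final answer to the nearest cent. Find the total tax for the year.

€25,991.43

1 January – 24 March 2006: 83 days at 2% → €1,422,000 × 2% × 83/365 = €6,467.1781
25 March – 5 July 2006: 103 days at 1.25% → €1,422,000 × 1.25% × 103/365 = €5,015.9589
6 July – 22 September 2006: 79 days at 0.6% → €1,422,000 × 0.6% × 79/365 = €1,846.6521
23 September – 31 December 2006: 100 days at 3.25% → €1,422,000 × 3.25% × 100/365 = €12,661.6438
Total = €25,991.4329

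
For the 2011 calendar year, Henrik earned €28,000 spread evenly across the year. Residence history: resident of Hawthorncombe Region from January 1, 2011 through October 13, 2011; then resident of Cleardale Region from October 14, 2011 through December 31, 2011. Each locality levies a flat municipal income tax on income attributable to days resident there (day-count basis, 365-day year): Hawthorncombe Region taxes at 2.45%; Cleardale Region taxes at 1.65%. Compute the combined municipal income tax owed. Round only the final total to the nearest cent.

€637.52

Hawthorncombe Region, January 1 – October 13, 2011: 286 days → €28,000 × 2.45% × 286/365 = €537.5233
Cleardale Region, October 14 – December 31, 2011: 79 days → €28,000 × 1.65% × 79/365 = €99.9945
Total = €637.5178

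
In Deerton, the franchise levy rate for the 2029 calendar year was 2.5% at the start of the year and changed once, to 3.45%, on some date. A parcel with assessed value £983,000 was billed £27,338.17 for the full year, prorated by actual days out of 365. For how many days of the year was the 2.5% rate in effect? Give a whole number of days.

Let d = days at the first rate; then 365 − d days at the second rate.
£983,000 × [2.5%·d + 3.45%·(365−d)] / 365 = £27,338.17
Solving gives d = 257, so the new rate took effect on 15 Sep 2029.

257 days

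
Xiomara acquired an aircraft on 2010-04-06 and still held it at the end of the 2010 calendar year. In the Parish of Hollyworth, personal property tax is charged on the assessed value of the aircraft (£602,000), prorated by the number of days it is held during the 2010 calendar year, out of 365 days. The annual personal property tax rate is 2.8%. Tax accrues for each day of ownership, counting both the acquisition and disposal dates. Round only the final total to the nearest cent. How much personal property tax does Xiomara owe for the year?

£12,468.82

Days held (2010-04-06 to 2010-12-31): 270 out of 365
Tax = £602,000 × 2.8% × 270/365 = £12,468.8219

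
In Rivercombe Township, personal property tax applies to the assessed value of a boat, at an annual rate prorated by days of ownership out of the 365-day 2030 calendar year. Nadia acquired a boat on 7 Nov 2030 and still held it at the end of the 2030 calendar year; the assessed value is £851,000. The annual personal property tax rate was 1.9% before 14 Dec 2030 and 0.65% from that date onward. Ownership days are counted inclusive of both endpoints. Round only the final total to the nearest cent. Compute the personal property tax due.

£1,911.84

7 Nov – 13 Dec 2030: 37 days at 1.9% → £851,000 × 1.9% × 37/365 = £1,639.0493
14 Dec – 31 Dec 2030: 18 days at 0.65% → £851,000 × 0.65% × 18/365 = £272.7863
Total = £1,911.8356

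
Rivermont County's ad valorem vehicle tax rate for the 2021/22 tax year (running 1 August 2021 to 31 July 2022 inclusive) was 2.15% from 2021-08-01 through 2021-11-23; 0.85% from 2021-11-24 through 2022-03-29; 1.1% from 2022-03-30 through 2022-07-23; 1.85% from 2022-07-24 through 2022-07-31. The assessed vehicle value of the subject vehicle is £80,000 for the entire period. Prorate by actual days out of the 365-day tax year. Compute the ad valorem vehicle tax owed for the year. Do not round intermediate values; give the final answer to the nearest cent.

£1,088.77

2021-08-01 to 2021-11-23: 115 days at 2.15% → £80,000 × 2.15% × 115/365 = £541.9178
2021-11-24 to 2022-03-29: 126 days at 0.85% → £80,000 × 0.85% × 126/365 = £234.7397
2022-03-30 to 2022-07-23: 116 days at 1.1% → £80,000 × 1.1% × 116/365 = £279.6712
2022-07-24 to 2022-07-31: 8 days at 1.85% → £80,000 × 1.85% × 8/365 = £32.4384
Total = £1,088.7671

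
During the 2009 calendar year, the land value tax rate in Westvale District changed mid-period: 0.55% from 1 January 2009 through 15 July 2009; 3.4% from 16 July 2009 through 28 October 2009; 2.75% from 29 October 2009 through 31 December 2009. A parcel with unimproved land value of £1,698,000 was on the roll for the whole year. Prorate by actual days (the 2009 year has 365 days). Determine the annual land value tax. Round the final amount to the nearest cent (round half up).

1 January – 15 July 2009: 196 days at 0.55% → £1,698,000 × 0.55% × 196/365 = £5,014.9151
16 July – 28 October 2009: 105 days at 3.4% → £1,698,000 × 3.4% × 105/365 = £16,607.8356
29 October – 31 December 2009: 64 days at 2.75% → £1,698,000 × 2.75% × 64/365 = £8,187.6164
Total = £29,810.3671

£29,810.37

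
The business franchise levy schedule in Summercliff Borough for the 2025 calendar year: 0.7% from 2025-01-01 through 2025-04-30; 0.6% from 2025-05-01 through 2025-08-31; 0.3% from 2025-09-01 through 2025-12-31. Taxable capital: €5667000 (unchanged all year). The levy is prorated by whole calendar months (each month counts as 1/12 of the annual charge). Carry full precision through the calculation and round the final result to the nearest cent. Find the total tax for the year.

€30224.00

2025-01-01 to 2025-04-30: 4 months at 0.7% → €5667000 × 0.7% × 4/12 = €13223.0000
2025-05-01 to 2025-08-31: 4 months at 0.6% → €5667000 × 0.6% × 4/12 = €11334.0000
2025-09-01 to 2025-12-31: 4 months at 0.3% → €5667000 × 0.3% × 4/12 = €5667.0000
Total = €30224.0000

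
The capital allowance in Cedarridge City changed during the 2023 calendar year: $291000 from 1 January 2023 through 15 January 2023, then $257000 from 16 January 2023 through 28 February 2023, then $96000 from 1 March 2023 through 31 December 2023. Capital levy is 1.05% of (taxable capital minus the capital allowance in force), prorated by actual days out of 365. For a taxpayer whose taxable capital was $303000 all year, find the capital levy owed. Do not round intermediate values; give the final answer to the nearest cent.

1 January – 15 January 2023: 15 days, exemption $291000 → ($303000 − $291000) × 1.05% × 15/365 = $5.1781
16 January – 28 February 2023: 44 days, exemption $257000 → ($303000 − $257000) × 1.05% × 44/365 = $58.2247
1 March – 31 December 2023: 306 days, exemption $96000 → ($303000 − $96000) × 1.05% × 306/365 = $1822.1671
Total = $1885.5699

$1885.57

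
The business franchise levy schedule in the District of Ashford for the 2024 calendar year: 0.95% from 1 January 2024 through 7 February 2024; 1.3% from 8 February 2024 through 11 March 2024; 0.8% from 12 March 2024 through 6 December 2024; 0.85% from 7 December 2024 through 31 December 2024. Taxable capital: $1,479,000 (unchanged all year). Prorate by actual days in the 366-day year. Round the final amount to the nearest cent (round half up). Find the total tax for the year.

$12,779.61

1 January – 7 February 2024: 38 days at 0.95% → $1,479,000 × 0.95% × 38/366 = $1,458.7951
8 February – 11 March 2024: 33 days at 1.3% → $1,479,000 × 1.3% × 33/366 = $1,733.5820
12 March – 6 December 2024: 270 days at 0.8% → $1,479,000 × 0.8% × 270/366 = $8,728.5246
7 December – 31 December 2024: 25 days at 0.85% → $1,479,000 × 0.85% × 25/366 = $858.7090
Total = $12,779.6107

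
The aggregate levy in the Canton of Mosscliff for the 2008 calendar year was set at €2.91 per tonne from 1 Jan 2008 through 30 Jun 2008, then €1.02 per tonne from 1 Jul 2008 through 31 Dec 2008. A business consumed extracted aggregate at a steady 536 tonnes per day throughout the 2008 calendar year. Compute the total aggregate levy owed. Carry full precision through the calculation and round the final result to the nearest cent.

€384,472.80

1 Jan – 30 Jun 2008: 182 days × 536 tonnes/day = 97,552 tonnes at €2.91/tonne → €283,876.32
1 Jul – 31 Dec 2008: 184 days × 536 tonnes/day = 98,624 tonnes at €1.02/tonne → €100,596.48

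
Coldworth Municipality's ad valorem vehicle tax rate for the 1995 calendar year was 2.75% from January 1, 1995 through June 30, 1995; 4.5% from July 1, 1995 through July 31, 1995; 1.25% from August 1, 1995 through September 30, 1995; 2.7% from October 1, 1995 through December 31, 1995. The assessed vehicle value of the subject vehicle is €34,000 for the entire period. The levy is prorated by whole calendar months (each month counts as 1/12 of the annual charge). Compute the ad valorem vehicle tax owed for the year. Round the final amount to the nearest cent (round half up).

€895.33

January 1 – June 30, 1995: 6 months at 2.75% → €34,000 × 2.75% × 6/12 = €467.5000
July 1 – July 31, 1995: 1 month at 4.5% → €34,000 × 4.5% × 1/12 = €127.5000
August 1 – September 30, 1995: 2 months at 1.25% → €34,000 × 1.25% × 2/12 = €70.8333
October 1 – December 31, 1995: 3 months at 2.7% → €34,000 × 2.7% × 3/12 = €229.5000
Total = €895.3333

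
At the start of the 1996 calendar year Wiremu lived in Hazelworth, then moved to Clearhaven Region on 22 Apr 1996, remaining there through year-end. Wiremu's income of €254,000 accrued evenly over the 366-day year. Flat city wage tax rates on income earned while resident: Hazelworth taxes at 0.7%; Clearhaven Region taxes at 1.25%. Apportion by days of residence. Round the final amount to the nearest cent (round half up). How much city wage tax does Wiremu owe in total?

Hazelworth, 1 Jan – 21 Apr 1996: 112 days → €254,000 × 0.7% × 112/366 = €544.0874
Clearhaven Region, 22 Apr – 31 Dec 1996: 254 days → €254,000 × 1.25% × 254/366 = €2,203.4153
Total = €2,747.5027

€2,747.50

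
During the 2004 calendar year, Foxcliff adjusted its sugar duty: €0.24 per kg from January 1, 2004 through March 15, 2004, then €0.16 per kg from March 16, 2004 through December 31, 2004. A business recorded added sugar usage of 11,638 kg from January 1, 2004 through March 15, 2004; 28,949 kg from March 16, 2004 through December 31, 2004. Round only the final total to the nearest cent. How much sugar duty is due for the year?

€7,424.96

January 1 – March 15, 2004: 11,638 kg at €0.24/kg → €2,793.12
March 16 – December 31, 2004: 28,949 kg at €0.16/kg → €4,631.84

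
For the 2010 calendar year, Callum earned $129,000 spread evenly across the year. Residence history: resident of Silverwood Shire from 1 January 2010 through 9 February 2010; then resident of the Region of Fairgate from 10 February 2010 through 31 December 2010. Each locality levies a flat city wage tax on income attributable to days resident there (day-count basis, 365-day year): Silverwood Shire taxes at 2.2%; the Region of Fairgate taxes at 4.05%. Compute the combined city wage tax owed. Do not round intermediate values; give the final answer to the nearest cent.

$4,962.97

Silverwood Shire, 1 January – 9 February 2010: 40 days → $129,000 × 2.2% × 40/365 = $311.0137
The Region of Fairgate, 10 February – 31 December 2010: 325 days → $129,000 × 4.05% × 325/365 = $4,651.9521
Total = $4,962.9658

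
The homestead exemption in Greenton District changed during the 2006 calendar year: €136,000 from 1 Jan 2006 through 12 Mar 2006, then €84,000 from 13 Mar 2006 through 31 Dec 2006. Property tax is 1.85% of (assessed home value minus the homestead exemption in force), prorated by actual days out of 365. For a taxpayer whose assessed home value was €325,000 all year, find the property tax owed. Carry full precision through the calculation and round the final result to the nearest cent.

€4,271.37

1 Jan – 12 Mar 2006: 71 days, exemption €136,000 → (€325,000 − €136,000) × 1.85% × 71/365 = €680.1411
13 Mar – 31 Dec 2006: 294 days, exemption €84,000 → (€325,000 − €84,000) × 1.85% × 294/365 = €3,591.2301
Total = €4,271.3712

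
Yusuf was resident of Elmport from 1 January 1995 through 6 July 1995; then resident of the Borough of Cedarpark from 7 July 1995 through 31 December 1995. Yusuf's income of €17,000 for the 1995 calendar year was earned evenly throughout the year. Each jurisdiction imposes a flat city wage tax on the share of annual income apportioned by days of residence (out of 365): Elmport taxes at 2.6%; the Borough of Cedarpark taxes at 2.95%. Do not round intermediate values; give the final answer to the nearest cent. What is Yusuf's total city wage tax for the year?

€471.02

Elmport, 1 January – 6 July 1995: 187 days → €17,000 × 2.6% × 187/365 = €226.4493
The Borough of Cedarpark, 7 July – 31 December 1995: 178 days → €17,000 × 2.95% × 178/365 = €244.5671
Total = €471.0164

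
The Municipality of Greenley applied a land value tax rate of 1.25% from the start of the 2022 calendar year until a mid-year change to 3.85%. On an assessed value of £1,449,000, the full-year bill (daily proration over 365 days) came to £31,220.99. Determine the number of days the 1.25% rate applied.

238 days

Let d = days at the first rate; then 365 − d days at the second rate.
£1,449,000 × [1.25%·d + 3.85%·(365−d)] / 365 = £31,220.99
Solving gives d = 238, so the new rate took effect on 27 Aug 2022.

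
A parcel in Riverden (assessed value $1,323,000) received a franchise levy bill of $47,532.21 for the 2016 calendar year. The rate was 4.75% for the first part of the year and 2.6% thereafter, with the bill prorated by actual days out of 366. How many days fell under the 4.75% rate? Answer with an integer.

169 days

Let d = days at the first rate; then 366 − d days at the second rate.
$1,323,000 × [4.75%·d + 2.6%·(366−d)] / 366 = $47,532.21
Solving gives d = 169, so the new rate took effect on 18 June 2016.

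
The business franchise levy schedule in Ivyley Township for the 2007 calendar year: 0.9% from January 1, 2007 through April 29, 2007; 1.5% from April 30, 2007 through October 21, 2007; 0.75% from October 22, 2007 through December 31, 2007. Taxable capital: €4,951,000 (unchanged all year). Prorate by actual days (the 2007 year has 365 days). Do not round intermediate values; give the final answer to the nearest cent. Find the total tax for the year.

€57,357.00

January 1 – April 29, 2007: 119 days at 0.9% → €4,951,000 × 0.9% × 119/365 = €14,527.4548
April 30 – October 21, 2007: 175 days at 1.5% → €4,951,000 × 1.5% × 175/365 = €35,606.5068
October 22 – December 31, 2007: 71 days at 0.75% → €4,951,000 × 0.75% × 71/365 = €7,223.0342
Total = €57,356.9959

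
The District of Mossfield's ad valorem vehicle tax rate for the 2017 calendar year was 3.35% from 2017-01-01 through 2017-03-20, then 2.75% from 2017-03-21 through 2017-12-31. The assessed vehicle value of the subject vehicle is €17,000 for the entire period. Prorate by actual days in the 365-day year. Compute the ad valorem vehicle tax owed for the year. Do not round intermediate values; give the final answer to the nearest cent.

2017-01-01 to 2017-03-20: 79 days at 3.35% → €17,000 × 3.35% × 79/365 = €123.2616
2017-03-21 to 2017-12-31: 286 days at 2.75% → €17,000 × 2.75% × 286/365 = €366.3151
Total = €489.5767

€489.58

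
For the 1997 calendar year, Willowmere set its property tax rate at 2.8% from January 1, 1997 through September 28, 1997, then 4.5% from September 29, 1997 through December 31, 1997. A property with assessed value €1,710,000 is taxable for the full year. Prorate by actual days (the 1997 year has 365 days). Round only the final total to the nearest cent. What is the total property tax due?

€55,366.52

January 1 – September 28, 1997: 271 days at 2.8% → €1,710,000 × 2.8% × 271/365 = €35,549.2603
September 29 – December 31, 1997: 94 days at 4.5% → €1,710,000 × 4.5% × 94/365 = €19,817.2603
Total = €55,366.5205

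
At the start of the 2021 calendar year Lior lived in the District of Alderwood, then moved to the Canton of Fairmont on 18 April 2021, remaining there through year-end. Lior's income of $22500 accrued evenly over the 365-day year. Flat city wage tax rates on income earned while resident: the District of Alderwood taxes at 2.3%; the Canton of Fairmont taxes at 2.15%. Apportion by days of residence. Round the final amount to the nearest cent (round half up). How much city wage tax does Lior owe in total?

$493.64

The District of Alderwood, 1 January – 17 April 2021: 107 days → $22500 × 2.3% × 107/365 = $151.7055
The Canton of Fairmont, 18 April – 31 December 2021: 258 days → $22500 × 2.15% × 258/365 = $341.9384
Total = $493.6438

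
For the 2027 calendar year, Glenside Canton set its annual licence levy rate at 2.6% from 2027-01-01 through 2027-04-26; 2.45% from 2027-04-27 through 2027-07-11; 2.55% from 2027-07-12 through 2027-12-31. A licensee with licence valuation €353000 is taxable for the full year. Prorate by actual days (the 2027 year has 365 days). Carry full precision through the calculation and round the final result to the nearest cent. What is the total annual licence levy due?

€8984.09

2027-01-01 to 2027-04-26: 116 days at 2.6% → €353000 × 2.6% × 116/365 = €2916.8438
2027-04-27 to 2027-07-11: 76 days at 2.45% → €353000 × 2.45% × 76/365 = €1800.7836
2027-07-12 to 2027-12-31: 173 days at 2.55% → €353000 × 2.55% × 173/365 = €4266.4644
Total = €8984.0918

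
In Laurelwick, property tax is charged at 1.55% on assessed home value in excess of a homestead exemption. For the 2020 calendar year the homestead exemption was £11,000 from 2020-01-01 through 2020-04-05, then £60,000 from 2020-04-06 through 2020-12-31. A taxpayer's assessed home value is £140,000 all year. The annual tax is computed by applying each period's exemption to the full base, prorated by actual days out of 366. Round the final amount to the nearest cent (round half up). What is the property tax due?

£1,439.21

2020-01-01 to 2020-04-05: 96 days, exemption £11,000 → (£140,000 − £11,000) × 1.55% × 96/366 = £524.4590
2020-04-06 to 2020-12-31: 270 days, exemption £60,000 → (£140,000 − £60,000) × 1.55% × 270/366 = £914.7541
Total = £1,439.2131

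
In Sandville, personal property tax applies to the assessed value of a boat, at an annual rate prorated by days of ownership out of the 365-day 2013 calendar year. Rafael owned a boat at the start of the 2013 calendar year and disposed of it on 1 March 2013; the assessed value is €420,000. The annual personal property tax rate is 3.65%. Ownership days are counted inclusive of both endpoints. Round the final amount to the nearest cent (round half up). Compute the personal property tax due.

€2,520.00

Days held (1 January – 1 March 2013): 60 out of 365
Tax = €420,000 × 3.65% × 60/365 = €2,520.0000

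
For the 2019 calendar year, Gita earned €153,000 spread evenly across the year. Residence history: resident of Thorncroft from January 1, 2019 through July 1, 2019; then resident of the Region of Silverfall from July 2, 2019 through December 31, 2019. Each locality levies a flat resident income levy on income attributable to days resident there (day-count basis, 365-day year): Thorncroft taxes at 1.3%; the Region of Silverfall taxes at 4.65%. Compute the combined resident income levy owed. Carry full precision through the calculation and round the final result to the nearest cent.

Thorncroft, January 1 – July 1, 2019: 182 days → €153,000 × 1.3% × 182/365 = €991.7753
The Region of Silverfall, July 2 – December 31, 2019: 183 days → €153,000 × 4.65% × 183/365 = €3,566.9959
Total = €4,558.7712

€4,558.77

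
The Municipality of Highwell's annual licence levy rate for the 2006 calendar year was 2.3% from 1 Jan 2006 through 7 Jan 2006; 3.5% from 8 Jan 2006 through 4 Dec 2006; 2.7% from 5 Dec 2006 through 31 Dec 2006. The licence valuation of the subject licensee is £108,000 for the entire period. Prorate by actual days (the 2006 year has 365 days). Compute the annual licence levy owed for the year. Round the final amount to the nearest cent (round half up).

£3,691.23

1 Jan – 7 Jan 2006: 7 days at 2.3% → £108,000 × 2.3% × 7/365 = £47.6384
8 Jan – 4 Dec 2006: 331 days at 3.5% → £108,000 × 3.5% × 331/365 = £3,427.8904
5 Dec – 31 Dec 2006: 27 days at 2.7% → £108,000 × 2.7% × 27/365 = £215.7041
Total = £3,691.2329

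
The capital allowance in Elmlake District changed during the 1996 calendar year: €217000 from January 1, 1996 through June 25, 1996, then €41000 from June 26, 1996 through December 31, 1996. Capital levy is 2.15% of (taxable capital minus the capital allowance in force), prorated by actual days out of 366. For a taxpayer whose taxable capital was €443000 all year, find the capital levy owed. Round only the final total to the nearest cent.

January 1 – June 25, 1996: 177 days, exemption €217000 → (€443000 − €217000) × 2.15% × 177/366 = €2349.8443
June 26 – December 31, 1996: 189 days, exemption €41000 → (€443000 − €41000) × 2.15% × 189/366 = €4463.1885
Total = €6813.0328

€6813.03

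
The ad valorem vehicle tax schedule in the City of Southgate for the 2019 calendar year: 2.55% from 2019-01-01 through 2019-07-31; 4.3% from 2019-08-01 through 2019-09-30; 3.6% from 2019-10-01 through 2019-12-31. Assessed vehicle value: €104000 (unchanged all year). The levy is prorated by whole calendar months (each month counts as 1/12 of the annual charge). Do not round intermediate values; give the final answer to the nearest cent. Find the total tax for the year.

2019-01-01 to 2019-07-31: 7 months at 2.55% → €104000 × 2.55% × 7/12 = €1547.0000
2019-08-01 to 2019-09-30: 2 months at 4.3% → €104000 × 4.3% × 2/12 = €745.3333
2019-10-01 to 2019-12-31: 3 months at 3.6% → €104000 × 3.6% × 3/12 = €936.0000
Total = €3228.3333

€3228.33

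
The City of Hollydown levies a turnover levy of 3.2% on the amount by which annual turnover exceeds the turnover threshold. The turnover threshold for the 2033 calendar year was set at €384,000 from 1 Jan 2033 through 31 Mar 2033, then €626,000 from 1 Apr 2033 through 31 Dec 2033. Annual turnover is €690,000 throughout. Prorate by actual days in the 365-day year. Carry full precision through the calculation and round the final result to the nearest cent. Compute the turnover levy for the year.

1 Jan – 31 Mar 2033: 90 days, exemption €384,000 → (€690,000 − €384,000) × 3.2% × 90/365 = €2,414.4658
1 Apr – 31 Dec 2033: 275 days, exemption €626,000 → (€690,000 − €626,000) × 3.2% × 275/365 = €1,543.0137
Total = €3,957.4795

€3,957.48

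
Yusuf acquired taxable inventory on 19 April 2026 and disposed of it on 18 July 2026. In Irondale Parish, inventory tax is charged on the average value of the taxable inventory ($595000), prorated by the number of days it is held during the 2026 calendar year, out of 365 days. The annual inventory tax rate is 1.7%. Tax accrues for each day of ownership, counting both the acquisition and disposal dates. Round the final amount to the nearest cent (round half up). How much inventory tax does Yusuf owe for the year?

Days held (19 April – 18 July 2026): 91 out of 365
Tax = $595000 × 1.7% × 91/365 = $2521.8219

$2521.82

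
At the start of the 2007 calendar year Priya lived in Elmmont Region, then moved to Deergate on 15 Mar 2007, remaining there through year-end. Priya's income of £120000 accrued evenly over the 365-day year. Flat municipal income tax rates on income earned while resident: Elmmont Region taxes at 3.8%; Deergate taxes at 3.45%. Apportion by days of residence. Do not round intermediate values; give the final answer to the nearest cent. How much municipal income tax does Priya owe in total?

Elmmont Region, 1 Jan – 14 Mar 2007: 73 days → £120000 × 3.8% × 73/365 = £912.0000
Deergate, 15 Mar – 31 Dec 2007: 292 days → £120000 × 3.45% × 292/365 = £3312.0000
Total = £4224.0000

£4224.00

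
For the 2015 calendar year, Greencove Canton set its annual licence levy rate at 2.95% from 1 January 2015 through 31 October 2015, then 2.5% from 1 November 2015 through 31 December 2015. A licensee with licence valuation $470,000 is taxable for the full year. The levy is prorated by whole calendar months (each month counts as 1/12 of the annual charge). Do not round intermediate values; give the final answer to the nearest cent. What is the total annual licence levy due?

$13,512.50

1 January – 31 October 2015: 10 months at 2.95% → $470,000 × 2.95% × 10/12 = $11,554.1667
1 November – 31 December 2015: 2 months at 2.5% → $470,000 × 2.5% × 2/12 = $1,958.3333
Total = $13,512.5000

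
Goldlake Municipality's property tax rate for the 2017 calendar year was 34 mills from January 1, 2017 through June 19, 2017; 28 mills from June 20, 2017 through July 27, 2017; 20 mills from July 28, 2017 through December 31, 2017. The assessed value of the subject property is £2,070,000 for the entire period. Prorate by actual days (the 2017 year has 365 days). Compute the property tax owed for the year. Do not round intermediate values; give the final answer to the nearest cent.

January 1 – June 19, 2017: 170 days at 34 mills → £2,070,000 × 3.4% × 170/365 = £32,779.7260
June 20 – July 27, 2017: 38 days at 28 mills → £2,070,000 × 2.8% × 38/365 = £6,034.1918
July 28 – December 31, 2017: 157 days at 20 mills → £2,070,000 × 2% × 157/365 = £17,807.6712
Total = £56,621.5890

£56,621.59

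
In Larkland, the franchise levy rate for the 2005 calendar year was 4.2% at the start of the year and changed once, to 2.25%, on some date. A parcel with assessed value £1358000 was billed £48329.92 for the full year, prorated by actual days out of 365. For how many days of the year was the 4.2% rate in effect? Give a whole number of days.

245 days

Let d = days at the first rate; then 365 − d days at the second rate.
£1358000 × [4.2%·d + 2.25%·(365−d)] / 365 = £48329.92
Solving gives d = 245, so the new rate took effect on 3 Sep 2005.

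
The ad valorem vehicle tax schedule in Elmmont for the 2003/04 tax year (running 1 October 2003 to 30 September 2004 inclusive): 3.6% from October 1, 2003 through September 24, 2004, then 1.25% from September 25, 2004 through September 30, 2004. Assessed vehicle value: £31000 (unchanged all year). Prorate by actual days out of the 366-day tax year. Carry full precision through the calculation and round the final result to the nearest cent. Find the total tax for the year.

£1104.06

October 1, 2003 – September 24, 2004: 360 days at 3.6% → £31000 × 3.6% × 360/366 = £1097.7049
September 25 – September 30, 2004: 6 days at 1.25% → £31000 × 1.25% × 6/366 = £6.3525
Total = £1104.0574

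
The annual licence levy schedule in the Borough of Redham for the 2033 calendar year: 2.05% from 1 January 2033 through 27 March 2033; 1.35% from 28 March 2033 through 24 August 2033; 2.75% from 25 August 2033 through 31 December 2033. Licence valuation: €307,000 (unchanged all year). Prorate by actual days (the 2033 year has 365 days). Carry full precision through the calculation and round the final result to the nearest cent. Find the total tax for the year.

€6,169.86

1 January – 27 March 2033: 86 days at 2.05% → €307,000 × 2.05% × 86/365 = €1,482.8521
28 March – 24 August 2033: 150 days at 1.35% → €307,000 × 1.35% × 150/365 = €1,703.2192
25 August – 31 December 2033: 129 days at 2.75% → €307,000 × 2.75% × 129/365 = €2,983.7877
Total = €6,169.8589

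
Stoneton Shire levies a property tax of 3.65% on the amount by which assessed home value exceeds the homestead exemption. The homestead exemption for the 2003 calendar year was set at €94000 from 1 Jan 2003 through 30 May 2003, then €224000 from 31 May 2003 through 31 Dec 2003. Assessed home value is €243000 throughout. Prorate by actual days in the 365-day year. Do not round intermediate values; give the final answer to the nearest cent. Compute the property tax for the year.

€2643.50

1 Jan – 30 May 2003: 150 days, exemption €94000 → (€243000 − €94000) × 3.65% × 150/365 = €2235.0000
31 May – 31 Dec 2003: 215 days, exemption €224000 → (€243000 − €224000) × 3.65% × 215/365 = €408.5000
Total = €2643.5000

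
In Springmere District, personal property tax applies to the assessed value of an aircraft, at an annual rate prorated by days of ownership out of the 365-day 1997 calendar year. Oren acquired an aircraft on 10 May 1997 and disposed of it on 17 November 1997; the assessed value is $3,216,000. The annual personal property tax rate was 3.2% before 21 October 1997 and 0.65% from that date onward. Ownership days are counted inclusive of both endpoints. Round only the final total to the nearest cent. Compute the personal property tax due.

10 May – 20 October 1997: 164 days at 3.2% → $3,216,000 × 3.2% × 164/365 = $46,239.9123
21 October – 17 November 1997: 28 days at 0.65% → $3,216,000 × 0.65% × 28/365 = $1,603.5945
Total = $47,843.5068

$47,843.51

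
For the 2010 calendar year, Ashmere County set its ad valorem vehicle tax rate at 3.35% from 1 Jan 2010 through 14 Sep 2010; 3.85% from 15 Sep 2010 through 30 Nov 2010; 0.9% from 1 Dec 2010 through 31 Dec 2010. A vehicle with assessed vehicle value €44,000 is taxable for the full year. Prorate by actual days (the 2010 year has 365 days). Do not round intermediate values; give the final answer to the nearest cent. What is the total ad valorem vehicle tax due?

1 Jan – 14 Sep 2010: 257 days at 3.35% → €44,000 × 3.35% × 257/365 = €1,037.8575
15 Sep – 30 Nov 2010: 77 days at 3.85% → €44,000 × 3.85% × 77/365 = €357.3644
1 Dec – 31 Dec 2010: 31 days at 0.9% → €44,000 × 0.9% × 31/365 = €33.6329
Total = €1,428.8548

€1,428.85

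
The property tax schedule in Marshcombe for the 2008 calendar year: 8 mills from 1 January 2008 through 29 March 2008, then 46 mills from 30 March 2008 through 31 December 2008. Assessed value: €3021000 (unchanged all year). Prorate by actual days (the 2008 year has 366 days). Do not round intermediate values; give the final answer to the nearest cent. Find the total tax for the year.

1 January – 29 March 2008: 89 days at 8 mills → €3021000 × 0.8% × 89/366 = €5876.9180
30 March – 31 December 2008: 277 days at 46 mills → €3021000 × 4.6% × 277/366 = €105173.7213
Total = €111050.6393

€111050.64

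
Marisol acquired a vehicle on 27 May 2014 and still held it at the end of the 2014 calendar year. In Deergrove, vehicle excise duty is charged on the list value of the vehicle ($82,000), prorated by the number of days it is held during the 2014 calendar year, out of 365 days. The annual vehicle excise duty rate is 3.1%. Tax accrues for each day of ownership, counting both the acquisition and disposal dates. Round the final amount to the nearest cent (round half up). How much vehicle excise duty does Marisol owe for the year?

$1,525.20

Days held (27 May – 31 December 2014): 219 out of 365
Tax = $82,000 × 3.1% × 219/365 = $1,525.2000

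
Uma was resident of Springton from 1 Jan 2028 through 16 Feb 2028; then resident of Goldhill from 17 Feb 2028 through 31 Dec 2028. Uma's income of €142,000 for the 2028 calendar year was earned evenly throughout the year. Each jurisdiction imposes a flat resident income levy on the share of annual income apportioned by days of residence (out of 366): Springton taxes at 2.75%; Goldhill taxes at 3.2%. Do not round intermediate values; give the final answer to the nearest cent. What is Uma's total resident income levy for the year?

€4,461.94

Springton, 1 Jan – 16 Feb 2028: 47 days → €142,000 × 2.75% × 47/366 = €501.4617
Goldhill, 17 Feb – 31 Dec 2028: 319 days → €142,000 × 3.2% × 319/366 = €3,960.4809
Total = €4,461.9426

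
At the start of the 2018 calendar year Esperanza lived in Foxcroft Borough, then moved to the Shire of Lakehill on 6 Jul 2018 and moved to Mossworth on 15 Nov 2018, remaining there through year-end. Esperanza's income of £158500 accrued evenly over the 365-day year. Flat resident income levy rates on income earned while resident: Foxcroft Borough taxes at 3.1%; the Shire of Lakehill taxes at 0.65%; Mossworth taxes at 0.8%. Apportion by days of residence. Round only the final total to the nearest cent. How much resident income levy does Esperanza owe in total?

Foxcroft Borough, 1 Jan – 5 Jul 2018: 186 days → £158500 × 3.1% × 186/365 = £2503.8658
The Shire of Lakehill, 6 Jul – 14 Nov 2018: 132 days → £158500 × 0.65% × 132/365 = £372.5836
Mossworth, 15 Nov – 31 Dec 2018: 47 days → £158500 × 0.8% × 47/365 = £163.2767
Total = £3039.7260

£3039.73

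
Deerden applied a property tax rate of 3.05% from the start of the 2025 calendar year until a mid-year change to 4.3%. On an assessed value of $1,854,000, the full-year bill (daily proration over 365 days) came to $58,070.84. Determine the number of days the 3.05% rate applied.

341 days

Let d = days at the first rate; then 365 − d days at the second rate.
$1,854,000 × [3.05%·d + 4.3%·(365−d)] / 365 = $58,070.84
Solving gives d = 341, so the new rate took effect on 8 Dec 2025.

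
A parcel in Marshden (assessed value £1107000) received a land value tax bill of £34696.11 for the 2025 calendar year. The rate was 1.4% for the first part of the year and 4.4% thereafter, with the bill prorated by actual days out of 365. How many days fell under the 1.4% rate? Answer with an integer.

Let d = days at the first rate; then 365 − d days at the second rate.
£1107000 × [1.4%·d + 4.4%·(365−d)] / 365 = £34696.11
Solving gives d = 154, so the new rate took effect on 4 June 2025.

154 days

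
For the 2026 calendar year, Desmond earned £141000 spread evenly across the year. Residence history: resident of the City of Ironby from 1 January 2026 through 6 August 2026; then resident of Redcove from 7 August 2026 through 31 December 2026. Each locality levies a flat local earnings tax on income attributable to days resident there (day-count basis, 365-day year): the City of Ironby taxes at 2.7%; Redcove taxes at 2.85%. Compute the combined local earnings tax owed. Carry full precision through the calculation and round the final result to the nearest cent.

The City of Ironby, 1 January – 6 August 2026: 218 days → £141000 × 2.7% × 218/365 = £2273.7699
Redcove, 7 August – 31 December 2026: 147 days → £141000 × 2.85% × 147/365 = £1618.4096
Total = £3892.1795

£3892.18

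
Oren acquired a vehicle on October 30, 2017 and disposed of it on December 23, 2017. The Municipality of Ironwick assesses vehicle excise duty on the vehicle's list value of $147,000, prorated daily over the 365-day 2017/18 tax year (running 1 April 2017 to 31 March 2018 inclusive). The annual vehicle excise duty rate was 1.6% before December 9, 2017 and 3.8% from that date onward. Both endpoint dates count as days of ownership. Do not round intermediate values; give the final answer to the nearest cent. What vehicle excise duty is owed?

$487.32

October 30 – December 8, 2017: 40 days at 1.6% → $147,000 × 1.6% × 40/365 = $257.7534
December 9 – December 23, 2017: 15 days at 3.8% → $147,000 × 3.8% × 15/365 = $229.5616
Total = $487.3151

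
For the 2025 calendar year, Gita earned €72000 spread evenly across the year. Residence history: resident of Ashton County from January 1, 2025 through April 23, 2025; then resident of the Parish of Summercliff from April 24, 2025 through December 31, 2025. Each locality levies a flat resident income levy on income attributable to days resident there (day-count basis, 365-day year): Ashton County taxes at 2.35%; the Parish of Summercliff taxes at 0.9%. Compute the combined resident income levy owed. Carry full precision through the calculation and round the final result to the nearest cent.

€971.21

Ashton County, January 1 – April 23, 2025: 113 days → €72000 × 2.35% × 113/365 = €523.8247
The Parish of Summercliff, April 24 – December 31, 2025: 252 days → €72000 × 0.9% × 252/365 = €447.3863
Total = €971.2110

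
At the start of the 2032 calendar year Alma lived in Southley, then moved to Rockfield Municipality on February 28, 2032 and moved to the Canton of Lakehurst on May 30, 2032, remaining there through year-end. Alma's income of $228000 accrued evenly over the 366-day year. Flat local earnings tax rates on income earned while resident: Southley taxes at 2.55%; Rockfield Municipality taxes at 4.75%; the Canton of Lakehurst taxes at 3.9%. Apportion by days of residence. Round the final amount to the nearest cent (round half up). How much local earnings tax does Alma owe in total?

$8891.38

Southley, January 1 – February 27, 2032: 58 days → $228000 × 2.55% × 58/366 = $921.3443
Rockfield Municipality, February 28 – May 29, 2032: 92 days → $228000 × 4.75% × 92/366 = $2722.2951
The Canton of Lakehurst, May 30 – December 31, 2032: 216 days → $228000 × 3.9% × 216/366 = $5247.7377
Total = $8891.3770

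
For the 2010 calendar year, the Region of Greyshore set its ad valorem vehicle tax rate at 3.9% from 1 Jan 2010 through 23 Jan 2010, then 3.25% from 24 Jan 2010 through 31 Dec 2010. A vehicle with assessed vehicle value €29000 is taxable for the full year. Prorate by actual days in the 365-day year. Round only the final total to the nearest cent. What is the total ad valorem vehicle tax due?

1 Jan – 23 Jan 2010: 23 days at 3.9% → €29000 × 3.9% × 23/365 = €71.2685
24 Jan – 31 Dec 2010: 342 days at 3.25% → €29000 × 3.25% × 342/365 = €883.1096
Total = €954.3781

€954.38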